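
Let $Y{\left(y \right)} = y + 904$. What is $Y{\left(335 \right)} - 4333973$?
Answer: $-4332734$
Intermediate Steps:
$Y{\left(y \right)} = 904 + y$
$Y{\left(335 \right)} - 4333973 = \left(904 + 335\right) - 4333973 = 1239 - 4333973 = -4332734$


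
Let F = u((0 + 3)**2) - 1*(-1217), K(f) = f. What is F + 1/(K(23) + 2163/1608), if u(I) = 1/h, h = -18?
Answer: 285847993/234882 ≈ 1217.0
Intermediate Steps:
u(I) = -1/18 (u(I) = 1/(-18) = -1/18)
F = 21905/18 (F = -1/18 - 1*(-1217) = -1/18 + 1217 = 21905/18 ≈ 1216.9)
F + 1/(K(23) + 2163/1608) = 21905/18 + 1/(23 + 2163/1608) = 21905/18 + 1/(23 + 2163*(1/1608)) = 21905/18 + 1/(23 + 721/536) = 21905/18 + 1/(13049/536) = 21905/18 + 536/13049 = 285847993/234882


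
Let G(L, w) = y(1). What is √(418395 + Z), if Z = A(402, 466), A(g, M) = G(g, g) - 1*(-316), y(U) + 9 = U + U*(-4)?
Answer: √418699 ≈ 647.07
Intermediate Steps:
y(U) = -9 - 3*U (y(U) = -9 + (U + U*(-4)) = -9 + (U - 4*U) = -9 - 3*U)
G(L, w) = -12 (G(L, w) = -9 - 3*1 = -9 - 3 = -12)
A(g, M) = 304 (A(g, M) = -12 - 1*(-316) = -12 + 316 = 304)
Z = 304
√(418395 + Z) = √(418395 + 304) = √418699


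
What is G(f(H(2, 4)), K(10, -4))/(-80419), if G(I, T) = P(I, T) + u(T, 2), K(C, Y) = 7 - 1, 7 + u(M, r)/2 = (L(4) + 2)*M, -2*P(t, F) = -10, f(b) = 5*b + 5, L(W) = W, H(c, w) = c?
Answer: -63/80419 ≈ -0.00078340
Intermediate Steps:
f(b) = 5 + 5*b
P(t, F) = 5 (P(t, F) = -½*(-10) = 5)
u(M, r) = -14 + 12*M (u(M, r) = -14 + 2*((4 + 2)*M) = -14 + 2*(6*M) = -14 + 12*M)
K(C, Y) = 6
G(I, T) = -9 + 12*T (G(I, T) = 5 + (-14 + 12*T) = -9 + 12*T)
G(f(H(2, 4)), K(10, -4))/(-80419) = (-9 + 12*6)/(-80419) = (-9 + 72)*(-1/80419) = 63*(-1/80419) = -63/80419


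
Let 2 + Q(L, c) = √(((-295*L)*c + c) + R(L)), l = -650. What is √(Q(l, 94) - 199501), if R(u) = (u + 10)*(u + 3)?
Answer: √(-199503 + √18438674) ≈ 441.82*I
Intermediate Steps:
R(u) = (3 + u)*(10 + u) (R(u) = (10 + u)*(3 + u) = (3 + u)*(10 + u))
Q(L, c) = -2 + √(30 + c + L² + 13*L - 295*L*c) (Q(L, c) = -2 + √(((-295*L)*c + c) + (30 + L² + 13*L)) = -2 + √((-295*L*c + c) + (30 + L² + 13*L)) = -2 + √((c - 295*L*c) + (30 + L² + 13*L)) = -2 + √(30 + c + L² + 13*L - 295*L*c))
√(Q(l, 94) - 199501) = √((-2 + √(30 + 94 + (-650)² + 13*(-650) - 295*(-650)*94)) - 199501) = √((-2 + √(30 + 94 + 422500 - 8450 + 18024500)) - 199501) = √((-2 + √18438674) - 199501) = √(-199503 + √18438674)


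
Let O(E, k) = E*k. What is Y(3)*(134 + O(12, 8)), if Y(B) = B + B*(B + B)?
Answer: 4830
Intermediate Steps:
Y(B) = B + 2*B**2 (Y(B) = B + B*(2*B) = B + 2*B**2)
Y(3)*(134 + O(12, 8)) = (3*(1 + 2*3))*(134 + 12*8) = (3*(1 + 6))*(134 + 96) = (3*7)*230 = 21*230 = 4830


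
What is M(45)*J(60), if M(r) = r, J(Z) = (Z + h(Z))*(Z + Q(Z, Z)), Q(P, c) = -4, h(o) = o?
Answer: 302400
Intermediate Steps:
J(Z) = 2*Z*(-4 + Z) (J(Z) = (Z + Z)*(Z - 4) = (2*Z)*(-4 + Z) = 2*Z*(-4 + Z))
M(45)*J(60) = 45*(2*60*(-4 + 60)) = 45*(2*60*56) = 45*6720 = 302400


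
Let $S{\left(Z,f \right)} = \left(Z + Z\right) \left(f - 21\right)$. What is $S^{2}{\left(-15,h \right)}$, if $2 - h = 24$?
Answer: $1664100$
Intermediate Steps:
$h = -22$ ($h = 2 - 24 = -22$)
$S{\left(Z,f \right)} = 2 Z \left(-21 + f\right)$
$S^{2}{\left(-15,h \right)} = \left(2 \left(-15\right) \left(-21 - 22\right)\right)^{2} = \left(2 \left(-15\right) \left(-43\right)\right)^{2} = 1290^{2} = 1664100$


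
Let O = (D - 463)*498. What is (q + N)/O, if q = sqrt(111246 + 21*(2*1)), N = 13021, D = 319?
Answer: -13021/71712 - sqrt(27822)/35856 ≈ -0.18623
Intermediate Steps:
O = -71712 (O = (319 - 463)*498 = -144*498 = -71712)
q = 2*sqrt(27822) (q = sqrt(111246 + 21*2) = sqrt(111246 + 42) = sqrt(111288) = 2*sqrt(27822) ≈ 333.60)
(q + N)/O = (2*sqrt(27822) + 13021)/(-71712) = (13021 + 2*sqrt(27822))*(-1/71712) = -13021/71712 - sqrt(27822)/35856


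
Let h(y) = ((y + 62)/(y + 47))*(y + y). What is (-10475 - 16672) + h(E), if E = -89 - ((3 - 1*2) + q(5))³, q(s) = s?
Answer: -1192026/43 ≈ -27722.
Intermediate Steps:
E = -305 (E = -89 - ((3 - 1*2) + 5)³ = -89 - ((3 - 2) + 5)³ = -89 - (1 + 5)³ = -89 - 1*6³ = -89 - 1*216 = -89 - 216 = -305)
h(y) = 2*y*(62 + y)/(47 + y) (h(y) = ((62 + y)/(47 + y))*(2*y) = 2*y*(62 + y)/(47 + y))
(-10475 - 16672) + h(E) = (-10475 - 16672) + 2*(-305)*(62 - 305)/(47 - 305) = -27147 + 2*(-305)*(-243)/(-258) = -27147 + 2*(-305)*(-1/258)*(-243) = -27147 - 24705/43 = -1192026/43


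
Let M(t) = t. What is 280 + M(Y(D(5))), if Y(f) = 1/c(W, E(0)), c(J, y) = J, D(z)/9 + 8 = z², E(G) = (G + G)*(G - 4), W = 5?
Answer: 1401/5 ≈ 280.20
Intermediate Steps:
E(G) = 2*G*(-4 + G) (E(G) = (2*G)*(-4 + G) = 2*G*(-4 + G))
D(z) = -72 + 9*z²
Y(f) = ⅕ (Y(f) = 1/5 = ⅕)
280 + M(Y(D(5))) = 280 + ⅕ = 1401/5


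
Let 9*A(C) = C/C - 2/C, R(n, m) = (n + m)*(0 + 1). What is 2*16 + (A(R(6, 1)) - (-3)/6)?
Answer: 4105/126 ≈ 32.579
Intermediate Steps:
R(n, m) = m + n (R(n, m) = (m + n)*1 = m + n)
A(C) = 1/9 - 2/(9*C) (A(C) = (C/C - 2/C)/9 = (1 - 2/C)/9 = 1/9 - 2/(9*C))
2*16 + (A(R(6, 1)) - (-3)/6) = 2*16 + ((-2 + (1 + 6))/(9*(1 + 6)) - (-3)/6) = 32 + ((1/9)*(-2 + 7)/7 - (-3)/6) = 32 + ((1/9)*(1/7)*5 - 1*(-1/2)) = 32 + (5/63 + 1/2) = 32 + 73/126 = 4105/126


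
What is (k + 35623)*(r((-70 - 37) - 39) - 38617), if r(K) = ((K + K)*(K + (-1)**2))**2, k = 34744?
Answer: 126142486582761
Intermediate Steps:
r(K) = 4*K**2*(1 + K)**2 (r(K) = ((2*K)*(K + 1))**2 = ((2*K)*(1 + K))**2 = (2*K*(1 + K))**2 = 4*K**2*(1 + K)**2)
(k + 35623)*(r((-70 - 37) - 39) - 38617) = (34744 + 35623)*(4*((-70 - 37) - 39)**2*(1 + ((-70 - 37) - 39))**2 - 38617) = 70367*(4*(-107 - 39)**2*(1 + (-107 - 39))**2 - 38617) = 70367*(4*(-146)**2*(1 - 146)**2 - 38617) = 70367*(4*21316*(-145)**2 - 38617) = 70367*(4*21316*21025 - 38617) = 70367*(1792675600 - 38617) = 70367*1792636983 = 126142486582761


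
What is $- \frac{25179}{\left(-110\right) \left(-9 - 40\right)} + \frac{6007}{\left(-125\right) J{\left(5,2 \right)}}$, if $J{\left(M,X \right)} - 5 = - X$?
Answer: $- \frac{108623}{5250} \approx -20.69$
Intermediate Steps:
$J{\left(M,X \right)} = 5 - X$
$- \frac{25179}{\left(-110\right) \left(-9 - 40\right)} + \frac{6007}{\left(-125\right) J{\left(5,2 \right)}} = - \frac{25179}{\left(-110\right) \left(-9 - 40\right)} + \frac{6007}{\left(-125\right) \left(5 - 2\right)} = - \frac{25179}{\left(-110\right) \left(-49\right)} + \frac{6007}{\left(-125\right) \left(5 - 2\right)} = - \frac{25179}{5390} + \frac{6007}{\left(-125\right) 3} = \left(-25179\right) \frac{1}{5390} + \frac{6007}{-375} = - \frac{327}{70} + 6007 \left(- \frac{1}{375}\right) = - \frac{327}{70} - \frac{6007}{375} = - \frac{108623}{5250}$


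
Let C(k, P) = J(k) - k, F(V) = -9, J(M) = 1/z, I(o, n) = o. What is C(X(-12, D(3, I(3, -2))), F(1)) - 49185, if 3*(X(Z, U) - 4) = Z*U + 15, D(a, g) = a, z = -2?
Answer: -98365/2 ≈ -49183.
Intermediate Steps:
J(M) = -1/2 (J(M) = 1/(-2) = -1/2)
X(Z, U) = 9 + U*Z/3 (X(Z, U) = 4 + (Z*U + 15)/3 = 4 + (U*Z + 15)/3 = 4 + (15 + U*Z)/3 = 4 + (5 + U*Z/3) = 9 + U*Z/3)
C(k, P) = -1/2 - k
C(X(-12, D(3, I(3, -2))), F(1)) - 49185 = (-1/2 - (9 + (1/3)*3*(-12))) - 49185 = (-1/2 - (9 - 12)) - 49185 = (-1/2 - 1*(-3)) - 49185 = (-1/2 + 3) - 49185 = 5/2 - 49185 = -98365/2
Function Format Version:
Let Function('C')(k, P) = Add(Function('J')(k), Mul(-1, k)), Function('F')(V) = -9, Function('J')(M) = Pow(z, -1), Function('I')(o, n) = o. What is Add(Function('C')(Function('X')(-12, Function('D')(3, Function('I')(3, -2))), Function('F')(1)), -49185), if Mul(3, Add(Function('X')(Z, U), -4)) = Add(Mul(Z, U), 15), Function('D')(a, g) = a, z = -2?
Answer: Rational(-98365, 2) ≈ -49183.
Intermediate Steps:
Function('J')(M) = Rational(-1, 2) (Function('J')(M) = Pow(-2, -1) = Rational(-1, 2))
Function('X')(Z, U) = Add(9, Mul(Rational(1, 3), U, Z)) (Function('X')(Z, U) = Add(4, Mul(Rational(1, 3), Add(Mul(Z, U), 15))) = Add(4, Mul(Rational(1, 3), Add(Mul(U, Z), 15))) = Add(4, Mul(Rational(1, 3), Add(15, Mul(U, Z)))) = Add(4, Add(5, Mul(Rational(1, 3), U, Z))) = Add(9, Mul(Rational(1, 3), U, Z)))
Function('C')(k, P) = Add(Rational(-1, 2), Mul(-1, k))
Add(Function('C')(Function('X')(-12, Function('D')(3, Function('I')(3, -2))), Function('F')(1)), -49185) = Add(Add(Rational(-1, 2), Mul(-1, Add(9, Mul(Rational(1, 3), 3, -12)))), -49185) = Add(Add(Rational(-1, 2), Mul(-1, Add(9, -12))), -49185) = Add(Add(Rational(-1, 2), Mul(-1, -3)), -49185) = Add(Add(Rational(-1, 2), 3), -49185) = Add(Rational(5, 2), -49185) = Rational(-98365, 2)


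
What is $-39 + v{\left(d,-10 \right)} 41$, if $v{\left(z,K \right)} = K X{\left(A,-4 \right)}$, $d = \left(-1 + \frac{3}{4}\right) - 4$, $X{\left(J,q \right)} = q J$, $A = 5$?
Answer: $8161$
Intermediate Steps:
$X{\left(J,q \right)} = J q$
$d = - \frac{17}{4}$ ($d = \left(-1 + 3 \cdot \frac{1}{4}\right) - 4 = \left(-1 + \frac{3}{4}\right) - 4 = - \frac{1}{4} - 4 = - \frac{17}{4} \approx -4.25$)
$v{\left(z,K \right)} = - 20 K$ ($v{\left(z,K \right)} = K 5 \left(-4\right) = K \left(-20\right) = - 20 K$)
$-39 + v{\left(d,-10 \right)} 41 = -39 + \left(-20\right) \left(-10\right) 41 = -39 + 200 \cdot 41 = -39 + 8200 = 8161$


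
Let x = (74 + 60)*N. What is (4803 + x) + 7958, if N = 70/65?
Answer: 167769/13 ≈ 12905.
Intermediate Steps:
N = 14/13 (N = 70*(1/65) = 14/13 ≈ 1.0769)
x = 1876/13 (x = (74 + 60)*(14/13) = 134*(14/13) = 1876/13 ≈ 144.31)
(4803 + x) + 7958 = (4803 + 1876/13) + 7958 = 64315/13 + 7958 = 167769/13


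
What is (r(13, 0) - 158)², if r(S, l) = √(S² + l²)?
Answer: 21025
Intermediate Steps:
(r(13, 0) - 158)² = (√(13² + 0²) - 158)² = (√(169 + 0) - 158)² = (√169 - 158)² = (13 - 158)² = (-145)² = 21025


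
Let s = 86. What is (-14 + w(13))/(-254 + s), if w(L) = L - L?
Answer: 1/12 ≈ 0.083333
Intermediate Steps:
w(L) = 0
(-14 + w(13))/(-254 + s) = (-14 + 0)/(-254 + 86) = -14/(-168) = -14*(-1/168) = 1/12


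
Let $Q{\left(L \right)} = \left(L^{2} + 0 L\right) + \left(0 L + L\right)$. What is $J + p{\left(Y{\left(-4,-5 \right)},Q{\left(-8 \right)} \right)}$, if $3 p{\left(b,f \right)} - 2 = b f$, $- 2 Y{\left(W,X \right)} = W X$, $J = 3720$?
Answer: $3534$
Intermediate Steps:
$Y{\left(W,X \right)} = - \frac{W X}{2}$
$Q{\left(L \right)} = L + L^{2}$ ($Q{\left(L \right)} = \left(L^{2} + 0\right) + \left(0 + L\right) = L^{2} + L = L + L^{2}$)
$p{\left(b,f \right)} = \frac{2}{3} + \frac{b f}{3}$
$J + p{\left(Y{\left(-4,-5 \right)},Q{\left(-8 \right)} \right)} = 3720 + \left(\frac{2}{3} + \frac{\left(- \frac{1}{2}\right) \left(-4\right) \left(-5\right) \left(- 8 \left(1 - 8\right)\right)}{3}\right) = 3720 + \left(\frac{2}{3} + \frac{1}{3} \left(-10\right) \left(\left(-8\right) \left(-7\right)\right)\right) = 3720 + \left(\frac{2}{3} + \frac{1}{3} \left(-10\right) 56\right) = 3720 + \left(\frac{2}{3} - \frac{560}{3}\right) = 3720 - 186 = 3534$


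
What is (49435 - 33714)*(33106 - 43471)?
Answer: -162948165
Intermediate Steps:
(49435 - 33714)*(33106 - 43471) = 15721*(-10365) = -162948165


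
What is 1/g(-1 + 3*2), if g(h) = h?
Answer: 1/5 ≈ 0.20000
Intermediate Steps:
1/g(-1 + 3*2) = 1/(-1 + 3*2) = 1/(-1 + 6) = 1/5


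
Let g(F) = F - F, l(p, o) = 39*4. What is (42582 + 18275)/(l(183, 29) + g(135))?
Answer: 60857/156 ≈ 390.11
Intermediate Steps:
l(p, o) = 156
g(F) = 0
(42582 + 18275)/(l(183, 29) + g(135)) = (42582 + 18275)/(156 + 0) = 60857/156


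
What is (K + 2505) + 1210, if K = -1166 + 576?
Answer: 3125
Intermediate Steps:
K = -590
(K + 2505) + 1210 = (-590 + 2505) + 1210 = 1915 + 1210 = 3125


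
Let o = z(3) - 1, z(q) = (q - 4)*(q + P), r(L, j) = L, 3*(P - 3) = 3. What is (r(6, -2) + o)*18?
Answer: -36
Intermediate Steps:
P = 4 (P = 3 + (⅓)*3 = 3 + 1 = 4)
z(q) = (-4 + q)*(4 + q) (z(q) = (q - 4)*(q + 4) = (-4 + q)*(4 + q))
o = -8 (o = (-16 + 3²) - 1 = (-16 + 9) - 1 = -7 - 1 = -8)
(r(6, -2) + o)*18 = (6 - 8)*18 = -2*18 = -36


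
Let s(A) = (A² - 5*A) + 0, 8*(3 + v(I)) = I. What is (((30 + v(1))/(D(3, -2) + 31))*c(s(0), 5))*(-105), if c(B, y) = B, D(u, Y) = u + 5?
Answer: 0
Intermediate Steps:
v(I) = -3 + I/8
D(u, Y) = 5 + u
s(A) = A² - 5*A
(((30 + v(1))/(D(3, -2) + 31))*c(s(0), 5))*(-105) = (((30 + (-3 + (⅛)*1))/((5 + 3) + 31))*(0*(-5 + 0)))*(-105) = (((30 + (-3 + ⅛))/(8 + 31))*(0*(-5)))*(-105) = (((30 - 23/8)/39)*0)*(-105) = (((217/8)*(1/39))*0)*(-105) = ((217/312)*0)*(-105) = 0*(-105) = 0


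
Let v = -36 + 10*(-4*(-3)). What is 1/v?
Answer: 1/84 ≈ 0.011905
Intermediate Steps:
v = 84 (v = -36 + 10*12 = -36 + 120 = 84)
1/v = 1/84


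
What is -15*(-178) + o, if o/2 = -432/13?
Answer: 33846/13 ≈ 2603.5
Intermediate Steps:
o = -864/13 (o = 2*(-432/13) = -864/13 ≈ -66.462)
-15*(-178) + o = -15*(-178) - 864/13 = 2670 - 864/13 = 33846/13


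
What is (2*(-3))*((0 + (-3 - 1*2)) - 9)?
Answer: 84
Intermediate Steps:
(2*(-3))*((0 + (-3 - 1*2)) - 9) = -6*((0 + (-3 - 2)) - 9) = -6*((0 - 5) - 9) = -6*(-5 - 9) = -6*(-14) = 84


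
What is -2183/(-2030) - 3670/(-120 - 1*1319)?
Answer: 10591437/2921170 ≈ 3.6258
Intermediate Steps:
-2183/(-2030) - 3670/(-120 - 1*1319) = -2183*(-1/2030) - 3670/(-120 - 1319) = 2183/2030 - 3670/(-1439) = 2183/2030 - 3670*(-1/1439) = 2183/2030 + 3670/1439 = 10591437/2921170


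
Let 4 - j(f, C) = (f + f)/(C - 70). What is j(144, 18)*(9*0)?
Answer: 0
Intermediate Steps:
j(f, C) = 4 - 2*f/(-70 + C) (j(f, C) = 4 - (f + f)/(C - 70) = 4 - 2*f/(-70 + C))
j(144, 18)*(9*0) = (2*(-140 - 1*144 + 2*18)/(-70 + 18))*(9*0) = (2*(-140 - 144 + 36)/(-52))*0 = (2*(-1/52)*(-248))*0 = (124/13)*0 = 0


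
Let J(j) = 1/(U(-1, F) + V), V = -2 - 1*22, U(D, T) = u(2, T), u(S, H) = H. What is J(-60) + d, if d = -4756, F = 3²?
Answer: -71341/15 ≈ -4756.1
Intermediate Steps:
F = 9
U(D, T) = T
V = -24 (V = -2 - 22 = -24)
J(j) = -1/15 (J(j) = 1/(9 - 24) = 1/(-15) = -1/15)
J(-60) + d = -1/15 - 4756 = -71341/15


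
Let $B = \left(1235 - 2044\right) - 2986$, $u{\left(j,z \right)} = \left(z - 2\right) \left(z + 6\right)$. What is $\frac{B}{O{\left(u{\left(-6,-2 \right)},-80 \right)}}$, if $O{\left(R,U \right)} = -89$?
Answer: $\frac{3795}{89} \approx 42.64$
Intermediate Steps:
$u{\left(j,z \right)} = \left(-2 + z\right) \left(6 + z\right)$
$B = -3795$ ($B = -809 - 2986 = -3795$)
$\frac{B}{O{\left(u{\left(-6,-2 \right)},-80 \right)}} = - \frac{3795}{-89} = \left(-3795\right) \left(- \frac{1}{89}\right) = \frac{3795}{89}$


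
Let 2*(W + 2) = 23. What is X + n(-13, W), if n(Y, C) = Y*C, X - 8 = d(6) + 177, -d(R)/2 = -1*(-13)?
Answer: 71/2 ≈ 35.500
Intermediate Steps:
W = 19/2 (W = -2 + (½)*23 = -2 + 23/2 = 19/2 ≈ 9.5000)
d(R) = -26 (d(R) = -(-2)*(-13) = -2*13 = -26)
X = 159 (X = 8 + (-26 + 177) = 8 + 151 = 159)
n(Y, C) = C*Y
X + n(-13, W) = 159 + (19/2)*(-13) = 159 - 247/2 = 71/2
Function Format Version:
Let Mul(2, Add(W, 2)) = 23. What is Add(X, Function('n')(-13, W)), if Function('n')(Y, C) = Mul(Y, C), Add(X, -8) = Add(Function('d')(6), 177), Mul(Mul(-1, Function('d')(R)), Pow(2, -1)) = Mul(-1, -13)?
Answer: Rational(71, 2) ≈ 35.500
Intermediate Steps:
W = Rational(19, 2) (W = Add(-2, Mul(Rational(1, 2), 23)) = Add(-2, Rational(23, 2)) = Rational(19, 2) ≈ 9.5000)
Function('d')(R) = -26 (Function('d')(R) = Mul(-2, Mul(-1, -13)) = Mul(-2, 13) = -26)
X = 159 (X = Add(8, Add(-26, 177)) = Add(8, 151) = 159)
Function('n')(Y, C) = Mul(C, Y)
Add(X, Function('n')(-13, W)) = Add(159, Mul(Rational(19, 2), -13)) = Add(159, Rational(-247, 2)) = Rational(71, 2)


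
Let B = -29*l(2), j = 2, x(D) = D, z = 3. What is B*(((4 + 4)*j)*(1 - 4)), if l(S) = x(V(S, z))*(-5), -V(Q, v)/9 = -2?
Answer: -125280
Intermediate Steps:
V(Q, v) = 18 (V(Q, v) = -9*(-2) = 18)
l(S) = -90 (l(S) = 18*(-5) = -90)
B = 2610 (B = -29*(-90) = 2610)
B*(((4 + 4)*j)*(1 - 4)) = 2610*(((4 + 4)*2)*(1 - 4)) = 2610*((8*2)*(-3)) = 2610*(16*(-3)) = 2610*(-48) = -125280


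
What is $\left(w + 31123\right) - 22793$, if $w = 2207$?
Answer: $10537$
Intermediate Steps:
$\left(w + 31123\right) - 22793 = \left(2207 + 31123\right) - 22793 = 33330 - 22793 = 10537$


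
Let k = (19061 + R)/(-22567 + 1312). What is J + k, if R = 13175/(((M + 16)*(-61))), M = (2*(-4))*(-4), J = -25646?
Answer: -1596125374873/62234640 ≈ -25647.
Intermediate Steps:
M = 32 (M = -8*(-4) = 32)
R = -13175/2928 (R = 13175/(((32 + 16)*(-61))) = 13175/((48*(-61))) = 13175/(-2928) = 13175*(-1/2928) = -13175/2928 ≈ -4.4997)
k = -55797433/62234640 (k = (19061 - 13175/2928)/(-22567 + 1312) = (55797433/2928)/(-21255) = (55797433/2928)*(-1/21255) = -55797433/62234640 ≈ -0.89657)
J + k = -25646 - 55797433/62234640 = -1596125374873/62234640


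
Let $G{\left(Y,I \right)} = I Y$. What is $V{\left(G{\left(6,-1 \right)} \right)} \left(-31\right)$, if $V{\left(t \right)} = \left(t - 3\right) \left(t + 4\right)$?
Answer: $-558$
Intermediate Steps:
$V{\left(t \right)} = \left(-3 + t\right) \left(4 + t\right)$
$V{\left(G{\left(6,-1 \right)} \right)} \left(-31\right) = \left(-12 - 6 + \left(\left(-1\right) 6\right)^{2}\right) \left(-31\right) = \left(-12 - 6 + \left(-6\right)^{2}\right) \left(-31\right) = \left(-12 - 6 + 36\right) \left(-31\right) = 18 \left(-31\right) = -558$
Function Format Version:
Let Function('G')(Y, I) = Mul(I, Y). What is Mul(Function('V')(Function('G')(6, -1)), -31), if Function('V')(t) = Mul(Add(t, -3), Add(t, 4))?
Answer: -558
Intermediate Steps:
Function('V')(t) = Mul(Add(-3, t), Add(4, t))
Mul(Function('V')(Function('G')(6, -1)), -31) = Mul(Add(-12, Mul(-1, 6), Pow(Mul(-1, 6), 2)), -31) = Mul(Add(-12, -6, Pow(-6, 2)), -31) = Mul(Add(-12, -6, 36), -31) = Mul(18, -31) = -558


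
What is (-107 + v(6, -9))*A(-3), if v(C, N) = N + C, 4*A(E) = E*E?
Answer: -495/2 ≈ -247.50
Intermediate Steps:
A(E) = E²/4 (A(E) = (E*E)/4 = E²/4)
v(C, N) = C + N
(-107 + v(6, -9))*A(-3) = (-107 + (6 - 9))*((¼)*(-3)²) = (-107 - 3)*((¼)*9) = -110*9/4 = -495/2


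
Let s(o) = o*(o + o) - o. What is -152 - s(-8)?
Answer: -288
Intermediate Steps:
s(o) = -o + 2*o² (s(o) = o*(2*o) - o = 2*o² - o = -o + 2*o²)
-152 - s(-8) = -152 - (-8)*(-1 + 2*(-8)) = -152 - (-8)*(-1 - 16) = -152 - (-8)*(-17) = -152 - 1*136 = -152 - 136 = -288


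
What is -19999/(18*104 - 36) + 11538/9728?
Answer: -21670813/2232576 ≈ -9.7066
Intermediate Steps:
-19999/(18*104 - 36) + 11538/9728 = -19999/(1872 - 36) + 11538*(1/9728) = -19999/1836 + 5769/4864 = -21670813/2232576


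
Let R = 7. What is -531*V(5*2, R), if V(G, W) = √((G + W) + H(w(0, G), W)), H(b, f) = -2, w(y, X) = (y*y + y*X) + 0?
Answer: -531*√15 ≈ -2056.6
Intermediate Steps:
w(y, X) = y² + X*y (w(y, X) = (y² + X*y) + 0 = y² + X*y)
V(G, W) = √(-2 + G + W) (V(G, W) = √((G + W) - 2) = √(-2 + G + W))
-531*V(5*2, R) = -531*√(-2 + 5*2 + 7) = -531*√(-2 + 10 + 7) = -531*√15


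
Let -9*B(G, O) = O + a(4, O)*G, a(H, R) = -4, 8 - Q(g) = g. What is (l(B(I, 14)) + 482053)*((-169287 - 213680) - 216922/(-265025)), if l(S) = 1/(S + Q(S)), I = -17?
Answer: -15656408659311021/84808 ≈ -1.8461e+11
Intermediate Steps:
Q(g) = 8 - g
B(G, O) = -O/9 + 4*G/9 (B(G, O) = -(O - 4*G)/9 = -O/9 + 4*G/9)
l(S) = 1/8 (l(S) = 1/(S + (8 - S)) = 1/8)
(l(B(I, 14)) + 482053)*((-169287 - 213680) - 216922/(-265025)) = (1/8 + 482053)*((-169287 - 213680) - 216922/(-265025)) = 3856425*(-382967 - 216922*(-1/265025))/8 = 3856425*(-382967 + 216922/265025)/8 = (3856425/8)*(-101495612253/265025) = -15656408659311021/84808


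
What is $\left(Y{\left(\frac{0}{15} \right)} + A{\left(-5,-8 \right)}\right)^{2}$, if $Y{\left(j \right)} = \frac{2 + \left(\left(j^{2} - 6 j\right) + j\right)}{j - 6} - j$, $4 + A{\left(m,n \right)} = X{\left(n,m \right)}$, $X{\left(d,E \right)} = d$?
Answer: $\frac{1369}{9} \approx 152.11$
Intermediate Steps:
$A{\left(m,n \right)} = -4 + n$
$Y{\left(j \right)} = - j + \frac{2 + j^{2} - 5 j}{-6 + j}$ ($Y{\left(j \right)} = \frac{2 + \left(j^{2} - 5 j\right)}{-6 + j} - j = \frac{2 + j^{2} - 5 j}{-6 + j} - j = - j + \frac{2 + j^{2} - 5 j}{-6 + j}$)
$\left(Y{\left(\frac{0}{15} \right)} + A{\left(-5,-8 \right)}\right)^{2} = \left(\frac{2 + \frac{0}{15}}{-6 + \frac{0}{15}} - 12\right)^{2} = \left(\frac{2 + 0 \cdot \frac{1}{15}}{-6 + 0 \cdot \frac{1}{15}} - 12\right)^{2} = \left(\frac{2 + 0}{-6 + 0} - 12\right)^{2} = \left(\frac{1}{-6} \cdot 2 - 12\right)^{2} = \left(\left(- \frac{1}{6}\right) 2 - 12\right)^{2} = \left(- \frac{1}{3} - 12\right)^{2} = \left(- \frac{37}{3}\right)^{2} = \frac{1369}{9}$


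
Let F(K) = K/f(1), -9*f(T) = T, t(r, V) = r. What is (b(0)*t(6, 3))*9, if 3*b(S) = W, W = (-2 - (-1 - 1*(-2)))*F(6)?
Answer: 2916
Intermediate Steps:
f(T) = -T/9
F(K) = -9*K (F(K) = K/((-⅑*1)) = K/(-⅑) = K*(-9) = -9*K)
W = 162 (W = (-2 - (-1 - 1*(-2)))*(-9*6) = (-2 - (-1 + 2))*(-54) = (-2 - 1*1)*(-54) = (-2 - 1)*(-54) = -3*(-54) = 162)
b(S) = 54 (b(S) = (⅓)*162 = 54)
(b(0)*t(6, 3))*9 = (54*6)*9 = 324*9 = 2916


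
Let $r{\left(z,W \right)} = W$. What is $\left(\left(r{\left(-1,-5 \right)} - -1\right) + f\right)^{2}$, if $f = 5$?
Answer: $1$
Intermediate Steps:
$\left(\left(r{\left(-1,-5 \right)} - -1\right) + f\right)^{2} = \left(\left(-5 - -1\right) + 5\right)^{2} = \left(\left(-5 + 1\right) + 5\right)^{2} = \left(-4 + 5\right)^{2} = 1^{2} = 1$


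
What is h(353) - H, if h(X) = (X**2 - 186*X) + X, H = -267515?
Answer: 326819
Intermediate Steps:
h(X) = X**2 - 185*X
h(353) - H = 353*(-185 + 353) - 1*(-267515) = 353*168 + 267515 = 59304 + 267515 = 326819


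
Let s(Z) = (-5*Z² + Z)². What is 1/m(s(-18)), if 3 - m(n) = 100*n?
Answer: -1/268304397 ≈ -3.7271e-9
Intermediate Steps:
s(Z) = (Z - 5*Z²)²
m(n) = 3 - 100*n
1/m(s(-18)) = 1/(3 - 100*(-18)²*(-1 + 5*(-18))²) = 1/(3 - 32400*(-1 - 90)²) = 1/(3 - 32400*(-91)²) = 1/(3 - 32400*8281) = 1/(3 - 100*2683044) = 1/(3 - 268304400) = 1/(-268304397) = -1/268304397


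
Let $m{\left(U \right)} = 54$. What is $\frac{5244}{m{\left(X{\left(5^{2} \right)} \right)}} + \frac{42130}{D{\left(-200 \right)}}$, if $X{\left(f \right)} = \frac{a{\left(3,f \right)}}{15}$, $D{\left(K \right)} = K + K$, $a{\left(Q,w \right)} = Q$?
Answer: $- \frac{2957}{360} \approx -8.2139$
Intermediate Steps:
$D{\left(K \right)} = 2 K$
$X{\left(f \right)} = \frac{1}{5}$ ($X{\left(f \right)} = \frac{3}{15} = 3 \cdot \frac{1}{15} = \frac{1}{5}$)
$\frac{5244}{m{\left(X{\left(5^{2} \right)} \right)}} + \frac{42130}{D{\left(-200 \right)}} = \frac{5244}{54} + \frac{42130}{2 \left(-200\right)} = 5244 \cdot \frac{1}{54} + \frac{42130}{-400} = \frac{874}{9} + 42130 \left(- \frac{1}{400}\right) = \frac{874}{9} - \frac{4213}{40} = - \frac{2957}{360}$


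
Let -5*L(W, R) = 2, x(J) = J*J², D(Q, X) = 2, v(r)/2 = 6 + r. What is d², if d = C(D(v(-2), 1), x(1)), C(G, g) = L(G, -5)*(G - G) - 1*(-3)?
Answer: 9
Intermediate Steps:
v(r) = 12 + 2*r (v(r) = 2*(6 + r) = 12 + 2*r)
x(J) = J³
L(W, R) = -⅖ (L(W, R) = -⅕*2 = -⅖)
C(G, g) = 3 (C(G, g) = -2*(G - G)/5 - 1*(-3) = -⅖*0 + 3 = 0 + 3 = 3)
d = 3
d² = 3² = 9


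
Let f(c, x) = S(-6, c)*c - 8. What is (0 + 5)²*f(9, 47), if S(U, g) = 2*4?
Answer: 1600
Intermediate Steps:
S(U, g) = 8
f(c, x) = -8 + 8*c (f(c, x) = 8*c - 8 = -8 + 8*c)
(0 + 5)²*f(9, 47) = (0 + 5)²*(-8 + 8*9) = 5²*(-8 + 72) = 25*64 = 1600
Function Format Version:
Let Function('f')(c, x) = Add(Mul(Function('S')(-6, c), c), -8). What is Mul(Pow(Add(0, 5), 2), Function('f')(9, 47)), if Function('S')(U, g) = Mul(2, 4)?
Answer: 1600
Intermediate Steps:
Function('S')(U, g) = 8
Function('f')(c, x) = Add(-8, Mul(8, c)) (Function('f')(c, x) = Add(Mul(8, c), -8) = Add(-8, Mul(8, c)))
Mul(Pow(Add(0, 5), 2), Function('f')(9, 47)) = Mul(Pow(Add(0, 5), 2), Add(-8, Mul(8, 9))) = Mul(Pow(5, 2), Add(-8, 72)) = Mul(25, 64) = 1600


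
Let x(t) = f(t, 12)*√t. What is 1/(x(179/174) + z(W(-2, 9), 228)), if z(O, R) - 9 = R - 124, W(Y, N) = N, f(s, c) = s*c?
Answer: 8267871/922798745 - 5191*√31146/922798745 ≈ 0.0079668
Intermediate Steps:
f(s, c) = c*s
z(O, R) = -115 + R (z(O, R) = 9 + (R - 124) = 9 + (-124 + R) = -115 + R)
x(t) = 12*t^(3/2) (x(t) = (12*t)*√t = 12*t^(3/2))
1/(x(179/174) + z(W(-2, 9), 228)) = 1/(12*(179/174)^(3/2) + (-115 + 228)) = 1/(12*(179*(1/174))^(3/2) + 113) = 1/(12*(179/174)^(3/2) + 113) = 1/(12*(179*√31146/30276) + 113) = 1/(179*√31146/2523 + 113) = 1/(113 + 179*√31146/2523)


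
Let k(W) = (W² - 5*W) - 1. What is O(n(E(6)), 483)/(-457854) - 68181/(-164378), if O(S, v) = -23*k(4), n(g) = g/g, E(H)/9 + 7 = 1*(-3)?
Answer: 7799510026/18815281203 ≈ 0.41453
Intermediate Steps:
k(W) = -1 + W² - 5*W
E(H) = -90 (E(H) = -63 + 9*(1*(-3)) = -63 + 9*(-3) = -63 - 27 = -90)
n(g) = 1
O(S, v) = 115 (O(S, v) = -23*(-1 + 4² - 5*4) = -23*(-1 + 16 - 20) = -23*(-5) = 115)
O(n(E(6)), 483)/(-457854) - 68181/(-164378) = 115/(-457854) - 68181/(-164378) = 115*(-1/457854) - 68181*(-1/164378) = -115/457854 + 68181/164378 = 7799510026/18815281203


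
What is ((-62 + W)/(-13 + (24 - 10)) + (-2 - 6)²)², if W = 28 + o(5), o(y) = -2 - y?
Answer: 529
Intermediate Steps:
W = 21 (W = 28 + (-2 - 1*5) = 28 + (-2 - 5) = 28 - 7 = 21)
((-62 + W)/(-13 + (24 - 10)) + (-2 - 6)²)² = ((-62 + 21)/(-13 + (24 - 10)) + (-2 - 6)²)² = (-41/(-13 + 14) + (-8)²)² = (-41/1 + 64)² = (-41*1 + 64)² = (-41 + 64)² = 23² = 529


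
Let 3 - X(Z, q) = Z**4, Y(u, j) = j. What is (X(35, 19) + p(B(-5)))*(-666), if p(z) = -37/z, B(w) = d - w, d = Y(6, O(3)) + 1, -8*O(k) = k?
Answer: 4997093164/5 ≈ 9.9942e+8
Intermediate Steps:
O(k) = -k/8
X(Z, q) = 3 - Z**4
d = 5/8 (d = -1/8*3 + 1 = -3/8 + 1 = 5/8 ≈ 0.62500)
B(w) = 5/8 - w
(X(35, 19) + p(B(-5)))*(-666) = ((3 - 1*35**4) - 37/(5/8 - 1*(-5)))*(-666) = ((3 - 1*1500625) - 37/(5/8 + 5))*(-666) = ((3 - 1500625) - 37/45/8)*(-666) = (-1500622 - 37*8/45)*(-666) = (-1500622 - 296/45)*(-666) = -67528286/45*(-666) = 4997093164/5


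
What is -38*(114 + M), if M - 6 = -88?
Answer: -1216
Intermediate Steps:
M = -82 (M = 6 - 88 = -82)
-38*(114 + M) = -38*(114 - 82) = -38*32 = -1216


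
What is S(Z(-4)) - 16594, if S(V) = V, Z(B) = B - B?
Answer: -16594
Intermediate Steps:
Z(B) = 0
S(Z(-4)) - 16594 = 0 - 16594 = -16594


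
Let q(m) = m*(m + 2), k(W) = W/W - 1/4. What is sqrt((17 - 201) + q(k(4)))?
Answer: I*sqrt(2911)/4 ≈ 13.488*I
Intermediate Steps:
k(W) = 3/4 (k(W) = 1 - 1*1/4 = 1 - 1/4 = 3/4)
q(m) = m*(2 + m)
sqrt((17 - 201) + q(k(4))) = sqrt((17 - 201) + 3*(2 + 3/4)/4) = sqrt(-184 + (3/4)*(11/4)) = sqrt(-184 + 33/16) = sqrt(-2911/16) = I*sqrt(2911)/4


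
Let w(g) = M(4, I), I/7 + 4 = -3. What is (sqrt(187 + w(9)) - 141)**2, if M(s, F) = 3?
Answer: (141 - sqrt(190))**2 ≈ 16184.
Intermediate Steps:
I = -49 (I = -28 + 7*(-3) = -28 - 21 = -49)
w(g) = 3
(sqrt(187 + w(9)) - 141)**2 = (sqrt(187 + 3) - 141)**2 = (sqrt(190) - 141)**2 = (-141 + sqrt(190))**2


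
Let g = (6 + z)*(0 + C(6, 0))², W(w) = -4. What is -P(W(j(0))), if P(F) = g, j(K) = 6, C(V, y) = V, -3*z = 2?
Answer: -192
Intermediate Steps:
z = -⅔ (z = -⅓*2 = -⅔ ≈ -0.66667)
g = 192 (g = (6 - ⅔)*(0 + 6)² = (16/3)*6² = (16/3)*36 = 192)
P(F) = 192
-P(W(j(0))) = -1*192 = -192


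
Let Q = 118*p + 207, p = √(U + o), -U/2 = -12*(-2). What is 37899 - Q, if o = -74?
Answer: 37692 - 118*I*√122 ≈ 37692.0 - 1303.4*I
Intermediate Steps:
U = -48 (U = -(-24)*(-2) = -2*24 = -48)
p = I*√122 (p = √(-48 - 74) = √(-122) = I*√122 ≈ 11.045*I)
Q = 207 + 118*I*√122 (Q = 118*(I*√122) + 207 = 118*I*√122 + 207 = 207 + 118*I*√122 ≈ 207.0 + 1303.4*I)
37899 - Q = 37899 - (207 + 118*I*√122) = 37899 + (-207 - 118*I*√122) = 37692 - 118*I*√122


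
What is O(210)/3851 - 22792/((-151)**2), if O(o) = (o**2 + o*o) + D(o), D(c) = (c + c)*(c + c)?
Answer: 5945372608/87806651 ≈ 67.710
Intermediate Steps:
D(c) = 4*c**2 (D(c) = (2*c)*(2*c) = 4*c**2)
O(o) = 6*o**2 (O(o) = (o**2 + o*o) + 4*o**2 = (o**2 + o**2) + 4*o**2 = 2*o**2 + 4*o**2 = 6*o**2)
O(210)/3851 - 22792/((-151)**2) = (6*210**2)/3851 - 22792/((-151)**2) = (6*44100)*(1/3851) - 22792/22801 = 264600*(1/3851) - 22792*1/22801 = 264600/3851 - 22792/22801 = 5945372608/87806651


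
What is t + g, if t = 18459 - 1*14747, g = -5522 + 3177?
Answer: 1367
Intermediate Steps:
g = -2345
t = 3712 (t = 18459 - 14747 = 3712)
t + g = 3712 - 2345 = 1367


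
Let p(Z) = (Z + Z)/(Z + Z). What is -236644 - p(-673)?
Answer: -236645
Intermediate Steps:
p(Z) = 1 (p(Z) = (2*Z)/((2*Z)) = (2*Z)*(1/(2*Z)) = 1)
-236644 - p(-673) = -236644 - 1*1 = -236644 - 1 = -236645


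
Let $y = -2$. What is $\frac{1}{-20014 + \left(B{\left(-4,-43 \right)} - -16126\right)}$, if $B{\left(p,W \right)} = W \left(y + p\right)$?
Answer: $- \frac{1}{3630} \approx -0.00027548$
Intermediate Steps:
$B{\left(p,W \right)} = W \left(-2 + p\right)$
$\frac{1}{-20014 + \left(B{\left(-4,-43 \right)} - -16126\right)} = \frac{1}{-20014 - \left(-16126 + 43 \left(-2 - 4\right)\right)} = \frac{1}{-20014 + \left(\left(-43\right) \left(-6\right) + 16126\right)} = \frac{1}{-20014 + \left(258 + 16126\right)} = \frac{1}{-20014 + 16384} = \frac{1}{-3630} = - \frac{1}{3630}$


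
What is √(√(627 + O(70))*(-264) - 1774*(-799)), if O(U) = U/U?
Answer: √(1417426 - 528*√157) ≈ 1187.8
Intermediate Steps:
O(U) = 1
√(√(627 + O(70))*(-264) - 1774*(-799)) = √(√(627 + 1)*(-264) - 1774*(-799)) = √(√628*(-264) + 1417426) = √((2*√157)*(-264) + 1417426) = √(-528*√157 + 1417426) = √(1417426 - 528*√157)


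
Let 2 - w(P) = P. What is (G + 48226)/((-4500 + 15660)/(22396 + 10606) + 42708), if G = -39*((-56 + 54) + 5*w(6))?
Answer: 202483771/176182572 ≈ 1.1493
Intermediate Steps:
w(P) = 2 - P
G = 858 (G = -39*((-56 + 54) + 5*(2 - 1*6)) = -39*(-2 + 5*(2 - 6)) = -39*(-2 + 5*(-4)) = -39*(-2 - 20) = -39*(-22) = 858)
(G + 48226)/((-4500 + 15660)/(22396 + 10606) + 42708) = (858 + 48226)/((-4500 + 15660)/(22396 + 10606) + 42708) = 49084/(11160/33002 + 42708) = 49084/(11160*(1/33002) + 42708) = 49084/(5580/16501 + 42708) = 49084/(704730288/16501) = 49084*(16501/704730288) = 202483771/176182572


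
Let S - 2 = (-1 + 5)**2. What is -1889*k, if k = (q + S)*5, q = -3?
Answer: -141675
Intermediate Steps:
S = 18 (S = 2 + (-1 + 5)**2 = 2 + 4**2 = 2 + 16 = 18)
k = 75 (k = (-3 + 18)*5 = 15*5 = 75)
-1889*k = -1889*75 = -141675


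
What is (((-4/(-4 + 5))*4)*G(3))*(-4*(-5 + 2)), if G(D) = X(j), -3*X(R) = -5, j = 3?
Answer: -320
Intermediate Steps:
X(R) = 5/3 (X(R) = -⅓*(-5) = 5/3)
G(D) = 5/3
(((-4/(-4 + 5))*4)*G(3))*(-4*(-5 + 2)) = (((-4/(-4 + 5))*4)*(5/3))*(-4*(-5 + 2)) = (((-4/1)*4)*(5/3))*(-4*(-3)) = (((1*(-4))*4)*(5/3))*12 = (-4*4*(5/3))*12 = -16*5/3*12 = -80/3*12 = -320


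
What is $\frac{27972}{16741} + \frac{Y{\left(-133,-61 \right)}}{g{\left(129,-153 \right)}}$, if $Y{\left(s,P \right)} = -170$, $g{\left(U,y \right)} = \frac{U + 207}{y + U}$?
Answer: $\frac{1618789}{117187} \approx 13.814$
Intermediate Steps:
$g{\left(U,y \right)} = \frac{207 + U}{U + y}$
$\frac{27972}{16741} + \frac{Y{\left(-133,-61 \right)}}{g{\left(129,-153 \right)}} = \frac{27972}{16741} - \frac{170}{\frac{1}{129 - 153} \left(207 + 129\right)} = 27972 \cdot \frac{1}{16741} - \frac{170}{\frac{1}{-24} \cdot 336} = \frac{27972}{16741} - \frac{170}{\left(- \frac{1}{24}\right) 336} = \frac{27972}{16741} - \frac{170}{-14} = \frac{27972}{16741} - - \frac{85}{7} = \frac{27972}{16741} + \frac{85}{7} = \frac{1618789}{117187}$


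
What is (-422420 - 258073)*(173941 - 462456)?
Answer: 196332437895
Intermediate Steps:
(-422420 - 258073)*(173941 - 462456) = -680493*(-288515) = 196332437895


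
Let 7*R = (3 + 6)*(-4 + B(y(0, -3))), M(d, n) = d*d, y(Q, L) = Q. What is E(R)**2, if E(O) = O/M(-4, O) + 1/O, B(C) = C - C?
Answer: 4225/15876 ≈ 0.26612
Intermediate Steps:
B(C) = 0
M(d, n) = d**2
R = -36/7 (R = ((3 + 6)*(-4 + 0))/7 = (9*(-4))/7 = (1/7)*(-36) = -36/7 ≈ -5.1429)
E(O) = 1/O + O/16 (E(O) = O/((-4)**2) + 1/O = O/16 + 1/O = 1/O + O/16)
E(R)**2 = (1/(-36/7) + (1/16)*(-36/7))**2 = (-7/36 - 9/28)**2 = (-65/126)**2 = 4225/15876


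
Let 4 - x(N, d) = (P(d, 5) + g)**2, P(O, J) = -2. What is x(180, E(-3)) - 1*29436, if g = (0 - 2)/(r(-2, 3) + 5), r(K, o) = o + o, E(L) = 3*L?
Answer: -3561848/121 ≈ -29437.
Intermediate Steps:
r(K, o) = 2*o
g = -2/11 (g = (0 - 2)/(2*3 + 5) = -2/(6 + 5) = -2/11 ≈ -0.18182)
x(N, d) = -92/121 (x(N, d) = 4 - (-2 - 2/11)**2 = 4 - (-24/11)**2 = 4 - 1*576/121 = 4 - 576/121 = -92/121)
x(180, E(-3)) - 1*29436 = -92/121 - 1*29436 = -92/121 - 29436 = -3561848/121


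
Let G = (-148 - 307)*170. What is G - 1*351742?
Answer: -429092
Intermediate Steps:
G = -77350 (G = -455*170 = -77350)
G - 1*351742 = -77350 - 1*351742 = -77350 - 351742 = -429092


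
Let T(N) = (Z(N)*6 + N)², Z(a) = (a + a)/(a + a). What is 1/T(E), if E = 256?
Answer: 1/68644 ≈ 1.4568e-5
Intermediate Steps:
Z(a) = 1 (Z(a) = (2*a)/((2*a)) = (2*a)*(1/(2*a)) = 1)
T(N) = (6 + N)² (T(N) = (1*6 + N)² = (6 + N)²)
1/T(E) = 1/((6 + 256)²) = 1/(262²) = 1/68644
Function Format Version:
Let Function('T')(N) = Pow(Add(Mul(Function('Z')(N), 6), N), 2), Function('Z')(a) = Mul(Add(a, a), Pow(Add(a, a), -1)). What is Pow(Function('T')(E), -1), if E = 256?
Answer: Rational(1, 68644) ≈ 1.4568e-5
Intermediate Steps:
Function('Z')(a) = 1 (Function('Z')(a) = Mul(Mul(2, a), Pow(Mul(2, a), -1)) = Mul(Mul(2, a), Mul(Rational(1, 2), Pow(a, -1))) = 1)
Function('T')(N) = Pow(Add(6, N), 2) (Function('T')(N) = Pow(Add(Mul(1, 6), N), 2) = Pow(Add(6, N), 2))
Pow(Function('T')(E), -1) = Pow(Pow(Add(6, 256), 2), -1) = Pow(Pow(262, 2), -1) = Pow(68644, -1) = Rational(1, 68644)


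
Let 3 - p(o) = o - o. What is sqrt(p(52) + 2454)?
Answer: 3*sqrt(273) ≈ 49.568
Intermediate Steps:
p(o) = 3 (p(o) = 3 - (o - o) = 3 - 1*0 = 3 + 0 = 3)
sqrt(p(52) + 2454) = sqrt(3 + 2454) = sqrt(2457) = 3*sqrt(273)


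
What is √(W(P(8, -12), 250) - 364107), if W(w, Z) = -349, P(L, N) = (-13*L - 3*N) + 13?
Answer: 2*I*√91114 ≈ 603.7*I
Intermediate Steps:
P(L, N) = 13 - 13*L - 3*N
√(W(P(8, -12), 250) - 364107) = √(-349 - 364107) = √(-364456) = 2*I*√91114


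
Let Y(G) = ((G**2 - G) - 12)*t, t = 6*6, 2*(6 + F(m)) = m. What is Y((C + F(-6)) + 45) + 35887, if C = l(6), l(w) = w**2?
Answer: 219487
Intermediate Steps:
F(m) = -6 + m/2
t = 36
C = 36 (C = 6**2 = 36)
Y(G) = -432 - 36*G + 36*G**2 (Y(G) = ((G**2 - G) - 12)*36 = (-12 + G**2 - G)*36 = -432 - 36*G + 36*G**2)
Y((C + F(-6)) + 45) + 35887 = (-432 - 36*((36 + (-6 + (1/2)*(-6))) + 45) + 36*((36 + (-6 + (1/2)*(-6))) + 45)**2) + 35887 = (-432 - 36*((36 + (-6 - 3)) + 45) + 36*((36 + (-6 - 3)) + 45)**2) + 35887 = (-432 - 36*((36 - 9) + 45) + 36*((36 - 9) + 45)**2) + 35887 = (-432 - 36*(27 + 45) + 36*(27 + 45)**2) + 35887 = (-432 - 36*72 + 36*72**2) + 35887 = (-432 - 2592 + 36*5184) + 35887 = (-432 - 2592 + 186624) + 35887 = 183600 + 35887 = 219487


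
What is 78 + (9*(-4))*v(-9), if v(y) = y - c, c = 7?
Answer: 654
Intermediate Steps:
v(y) = -7 + y (v(y) = y - 1*7 = y - 7 = -7 + y)
78 + (9*(-4))*v(-9) = 78 + (9*(-4))*(-7 - 9) = 78 - 36*(-16) = 78 + 576 = 654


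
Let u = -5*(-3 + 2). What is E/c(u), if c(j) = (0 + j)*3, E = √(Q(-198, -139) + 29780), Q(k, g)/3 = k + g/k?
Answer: √127143390/990 ≈ 11.390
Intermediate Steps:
Q(k, g) = 3*k + 3*g/k (Q(k, g) = 3*(k + g/k) = 3*k + 3*g/k)
u = 5 (u = -5*(-1) = 5)
E = √127143390/66 (E = √((3*(-198) + 3*(-139)/(-198)) + 29780) = √((-594 + 3*(-139)*(-1/198)) + 29780) = √((-594 + 139/66) + 29780) = √(-39065/66 + 29780) = √(1926415/66) = √127143390/66 ≈ 170.85)
c(j) = 3*j (c(j) = j*3 = 3*j)
E/c(u) = (√127143390/66)/((3*5)) = (√127143390/66)/15 = (√127143390/66)*(1/15) = √127143390/990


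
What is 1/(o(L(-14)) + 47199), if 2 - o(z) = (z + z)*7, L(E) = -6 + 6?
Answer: 1/47201 ≈ 2.1186e-5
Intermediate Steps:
L(E) = 0
o(z) = 2 - 14*z (o(z) = 2 - (z + z)*7 = 2 - 2*z*7 = 2 - 14*z)
1/(o(L(-14)) + 47199) = 1/((2 - 14*0) + 47199) = 1/((2 + 0) + 47199) = 1/(2 + 47199) = 1/47201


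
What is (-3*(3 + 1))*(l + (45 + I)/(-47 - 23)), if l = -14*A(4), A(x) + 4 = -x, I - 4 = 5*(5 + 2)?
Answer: -6648/5 ≈ -1329.6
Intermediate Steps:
I = 39 (I = 4 + 5*(5 + 2) = 4 + 5*7 = 4 + 35 = 39)
A(x) = -4 - x
l = 112 (l = -14*(-4 - 1*4) = -14*(-4 - 4) = -14*(-8) = 112)
(-3*(3 + 1))*(l + (45 + I)/(-47 - 23)) = (-3*(3 + 1))*(112 + (45 + 39)/(-47 - 23)) = (-3*4)*(112 + 84/(-70)) = -12*(112 + 84*(-1/70)) = -12*(112 - 6/5) = -12*554/5 = -6648/5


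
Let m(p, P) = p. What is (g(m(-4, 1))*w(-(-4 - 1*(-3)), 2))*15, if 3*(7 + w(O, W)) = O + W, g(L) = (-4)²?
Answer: -1440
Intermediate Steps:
g(L) = 16
w(O, W) = -7 + O/3 + W/3 (w(O, W) = -7 + (O + W)/3 = -7 + (O/3 + W/3) = -7 + O/3 + W/3)
(g(m(-4, 1))*w(-(-4 - 1*(-3)), 2))*15 = (16*(-7 + (-(-4 - 1*(-3)))/3 + (⅓)*2))*15 = (16*(-7 + (-(-4 + 3))/3 + ⅔))*15 = (16*(-7 + (-1*(-1))/3 + ⅔))*15 = (16*(-7 + (⅓)*1 + ⅔))*15 = (16*(-7 + ⅓ + ⅔))*15 = (16*(-6))*15 = -96*15 = -1440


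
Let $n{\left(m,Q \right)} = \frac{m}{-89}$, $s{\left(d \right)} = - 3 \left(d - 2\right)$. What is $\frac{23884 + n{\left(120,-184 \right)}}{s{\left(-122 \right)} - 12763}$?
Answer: $- \frac{2125556}{1102799} \approx -1.9274$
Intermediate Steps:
$s{\left(d \right)} = 6 - 3 d$ ($s{\left(d \right)} = - 3 \left(-2 + d\right) = 6 - 3 d$)
$n{\left(m,Q \right)} = - \frac{m}{89}$ ($n{\left(m,Q \right)} = m \left(- \frac{1}{89}\right) = - \frac{m}{89}$)
$\frac{23884 + n{\left(120,-184 \right)}}{s{\left(-122 \right)} - 12763} = \frac{23884 - \frac{120}{89}}{\left(6 - -366\right) - 12763} = \frac{23884 - \frac{120}{89}}{\left(6 + 366\right) - 12763} = \frac{2125556}{89 \left(372 - 12763\right)} = \frac{2125556}{89 \left(-12391\right)} = \frac{2125556}{89} \left(- \frac{1}{12391}\right) = - \frac{2125556}{1102799}$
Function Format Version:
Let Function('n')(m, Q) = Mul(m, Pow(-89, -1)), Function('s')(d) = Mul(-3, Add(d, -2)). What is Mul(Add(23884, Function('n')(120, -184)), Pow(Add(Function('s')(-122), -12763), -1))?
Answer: Rational(-2125556, 1102799) ≈ -1.9274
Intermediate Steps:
Function('s')(d) = Add(6, Mul(-3, d)) (Function('s')(d) = Mul(-3, Add(-2, d)) = Add(6, Mul(-3, d)))
Function('n')(m, Q) = Mul(Rational(-1, 89), m) (Function('n')(m, Q) = Mul(m, Rational(-1, 89)) = Mul(Rational(-1, 89), m))
Mul(Add(23884, Function('n')(120, -184)), Pow(Add(Function('s')(-122), -12763), -1)) = Mul(Add(23884, Mul(Rational(-1, 89), 120)), Pow(Add(Add(6, Mul(-3, -122)), -12763), -1)) = Mul(Add(23884, Rational(-120, 89)), Pow(Add(Add(6, 366), -12763), -1)) = Mul(Rational(2125556, 89), Pow(Add(372, -12763), -1)) = Mul(Rational(2125556, 89), Pow(-12391, -1)) = Mul(Rational(2125556, 89), Rational(-1, 12391)) = Rational(-2125556, 1102799)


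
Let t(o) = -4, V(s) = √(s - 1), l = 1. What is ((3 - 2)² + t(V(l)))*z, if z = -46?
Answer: 138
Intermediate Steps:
V(s) = √(-1 + s)
((3 - 2)² + t(V(l)))*z = ((3 - 2)² - 4)*(-46) = (1² - 4)*(-46) = (1 - 4)*(-46) = -3*(-46) = 138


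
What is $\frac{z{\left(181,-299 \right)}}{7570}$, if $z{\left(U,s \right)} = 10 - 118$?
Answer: $- \frac{54}{3785} \approx -0.014267$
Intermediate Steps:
$z{\left(U,s \right)} = -108$
$\frac{z{\left(181,-299 \right)}}{7570} = - \frac{108}{7570} = \left(-108\right) \frac{1}{7570} = - \frac{54}{3785}$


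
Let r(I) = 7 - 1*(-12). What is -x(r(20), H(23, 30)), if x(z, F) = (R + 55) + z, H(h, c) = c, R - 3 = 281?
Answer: -358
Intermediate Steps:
R = 284 (R = 3 + 281 = 284)
r(I) = 19 (r(I) = 7 + 12 = 19)
x(z, F) = 339 + z (x(z, F) = (284 + 55) + z = 339 + z)
-x(r(20), H(23, 30)) = -(339 + 19) = -1*358 = -358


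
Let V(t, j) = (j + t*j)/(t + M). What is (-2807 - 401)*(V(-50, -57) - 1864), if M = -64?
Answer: 6058308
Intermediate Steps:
V(t, j) = (j + j*t)/(-64 + t) (V(t, j) = (j + t*j)/(t - 64) = (j + j*t)/(-64 + t))
(-2807 - 401)*(V(-50, -57) - 1864) = (-2807 - 401)*(-57*(1 - 50)/(-64 - 50) - 1864) = -3208*(-57*(-49)/(-114) - 1864) = -3208*(-57*(-1/114)*(-49) - 1864) = -3208*(-49/2 - 1864) = -3208*(-3777/2) = 6058308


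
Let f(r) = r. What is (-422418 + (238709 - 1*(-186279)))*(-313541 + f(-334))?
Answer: -806658750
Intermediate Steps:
(-422418 + (238709 - 1*(-186279)))*(-313541 + f(-334)) = (-422418 + (238709 - 1*(-186279)))*(-313541 - 334) = (-422418 + (238709 + 186279))*(-313875) = (-422418 + 424988)*(-313875) = 2570*(-313875) = -806658750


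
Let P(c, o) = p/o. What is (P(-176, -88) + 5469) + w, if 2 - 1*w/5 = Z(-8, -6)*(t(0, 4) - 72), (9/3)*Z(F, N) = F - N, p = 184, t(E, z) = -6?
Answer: 57386/11 ≈ 5216.9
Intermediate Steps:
Z(F, N) = -N/3 + F/3 (Z(F, N) = (F - N)/3 = -N/3 + F/3)
P(c, o) = 184/o
w = -250 (w = 10 - 5*(-1/3*(-6) + (1/3)*(-8))*(-6 - 72) = 10 - 5*(2 - 8/3)*(-78) = 10 - (-10)*(-78)/3 = 10 - 5*52 = 10 - 260 = -250)
(P(-176, -88) + 5469) + w = (184/(-88) + 5469) - 250 = (184*(-1/88) + 5469) - 250 = (-23/11 + 5469) - 250 = 60136/11 - 250 = 57386/11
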